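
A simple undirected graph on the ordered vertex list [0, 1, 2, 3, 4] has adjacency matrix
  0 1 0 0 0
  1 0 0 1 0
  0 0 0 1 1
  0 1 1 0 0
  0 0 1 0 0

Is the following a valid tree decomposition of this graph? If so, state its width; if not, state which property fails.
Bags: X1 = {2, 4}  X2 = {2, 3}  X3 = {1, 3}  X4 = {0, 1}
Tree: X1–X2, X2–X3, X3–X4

Every vertex of G appears in some bag (union = {0, 1, 2, 3, 4}); every edge is covered by a bag; and for each vertex v the set of bags containing v is connected in the bag tree. The decomposition is therefore valid. The largest bag has 2 vertices, so the width is 1.

Yes; width 1.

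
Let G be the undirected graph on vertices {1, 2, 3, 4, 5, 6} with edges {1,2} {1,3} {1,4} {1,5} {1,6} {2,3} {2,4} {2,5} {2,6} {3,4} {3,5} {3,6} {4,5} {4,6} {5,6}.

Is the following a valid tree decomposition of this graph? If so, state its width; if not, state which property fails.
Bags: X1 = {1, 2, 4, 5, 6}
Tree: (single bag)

A tree decomposition must satisfy three properties: every vertex lies in some bag; for every edge, both endpoints lie together in some bag; and for every vertex, the bags containing it form a connected subtree. Here vertex 3 appears in no bag, so the decomposition is invalid.

No — vertex 3 appears in no bag.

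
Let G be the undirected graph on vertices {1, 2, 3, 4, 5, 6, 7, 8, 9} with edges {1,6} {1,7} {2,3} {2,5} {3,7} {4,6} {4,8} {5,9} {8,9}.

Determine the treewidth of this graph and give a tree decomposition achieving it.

The largest bag has 3 vertices, giving width 2; this decomposition certifies tw(G) ≤ 2. For the lower bound, G contains the cycle 8–9–5–2–3–7–1–6–4–8, so G is not a forest; only forests have treewidth ≤ 1, hence tw(G) ≥ 2. Hence tw(G) = 2 exactly.

Treewidth 2.
One such decomposition:
Bags: B1 = {5, 8, 9}  B2 = {2, 5, 8}  B3 = {2, 3, 8}  B4 = {3, 7, 8}  B5 = {1, 7, 8}  B6 = {1, 6, 8}  B7 = {4, 6, 8}
Tree: B1–B2, B2–B3, B3–B4, B4–B5, B5–B6, B6–B7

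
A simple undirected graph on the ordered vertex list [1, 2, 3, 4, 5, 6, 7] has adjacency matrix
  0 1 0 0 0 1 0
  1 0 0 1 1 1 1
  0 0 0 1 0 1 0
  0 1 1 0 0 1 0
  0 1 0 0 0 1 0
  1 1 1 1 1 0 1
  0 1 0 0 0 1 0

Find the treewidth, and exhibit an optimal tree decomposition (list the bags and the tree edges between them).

Treewidth 2.
One optimal decomposition is:
Bags: B1 = {1, 2, 6}  B2 = {2, 6, 7}  B3 = {2, 4, 6}  B4 = {2, 5, 6}  B5 = {3, 4, 6}
Tree: B1–B2, B1–B3, B1–B4, B3–B5

The largest bag has 3 vertices, giving width 2; this decomposition certifies tw(G) ≤ 2. Conversely, {1, 2, 6} is a clique of size 3, and the vertices of any clique must share a bag in every tree decomposition; so some bag has ≥ 3 vertices and tw(G) ≥ 2. Hence tw(G) = 2 exactly.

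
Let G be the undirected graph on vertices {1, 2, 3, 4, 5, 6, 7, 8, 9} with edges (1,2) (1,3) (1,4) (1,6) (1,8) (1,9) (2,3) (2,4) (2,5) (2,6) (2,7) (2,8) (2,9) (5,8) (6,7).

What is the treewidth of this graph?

A width-2 tree decomposition is:
Bags: B1 = {1, 2, 6}  B2 = {1, 2, 3}  B3 = {1, 2, 8}  B4 = {2, 5, 8}  B5 = {2, 6, 7}  B6 = {1, 2, 4}  B7 = {1, 2, 9}
Tree: B1–B2, B2–B3, B3–B4, B1–B5, B3–B6, B2–B7
Every bag has size at most 3, so the width is 3 − 1 = 2 and tw(G) ≤ 2. On the other hand G contains the 3-clique {1, 2, 3}. A clique must lie in a single bag of any decomposition, so no decomposition can have width below 2. Therefore the treewidth is 2.

2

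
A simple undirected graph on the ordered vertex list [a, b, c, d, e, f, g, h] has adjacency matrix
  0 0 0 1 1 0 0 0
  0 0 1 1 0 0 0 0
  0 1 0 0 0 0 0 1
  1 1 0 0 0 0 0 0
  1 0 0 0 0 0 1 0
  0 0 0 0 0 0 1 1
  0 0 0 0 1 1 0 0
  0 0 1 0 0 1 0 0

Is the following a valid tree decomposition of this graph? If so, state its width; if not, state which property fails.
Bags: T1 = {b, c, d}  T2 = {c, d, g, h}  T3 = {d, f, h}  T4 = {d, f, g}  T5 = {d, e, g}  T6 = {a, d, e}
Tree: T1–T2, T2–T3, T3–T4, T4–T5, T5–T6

A tree decomposition must satisfy three properties: every vertex lies in some bag; for every edge, both endpoints lie together in some bag; and for every vertex, the bags containing it form a connected subtree. Here bags containing vertex g are not connected in the tree, so the decomposition is invalid.

No — bags containing vertex g are not connected in the tree.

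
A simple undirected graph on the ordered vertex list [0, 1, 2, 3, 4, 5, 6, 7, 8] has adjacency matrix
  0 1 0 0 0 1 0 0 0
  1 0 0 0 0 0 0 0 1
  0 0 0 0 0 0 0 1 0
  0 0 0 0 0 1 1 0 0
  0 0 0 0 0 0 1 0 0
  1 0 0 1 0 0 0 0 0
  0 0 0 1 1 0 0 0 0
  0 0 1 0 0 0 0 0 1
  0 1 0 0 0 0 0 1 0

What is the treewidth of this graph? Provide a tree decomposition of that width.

Treewidth 1.
One such decomposition:
Bags: B1 = {4, 6}  B2 = {3, 6}  B3 = {3, 5}  B4 = {0, 5}  B5 = {0, 1}  B6 = {1, 8}  B7 = {7, 8}  B8 = {2, 7}
Tree: B1–B2, B2–B3, B3–B4, B4–B5, B5–B6, B6–B7, B7–B8

Every bag has size at most 2, so the width is 2 − 1 = 1 and tw(G) ≤ 1. Any graph with an edge has treewidth ≥ 1, and G has the edge 4–6. Combining the bounds, tw(G) = 1.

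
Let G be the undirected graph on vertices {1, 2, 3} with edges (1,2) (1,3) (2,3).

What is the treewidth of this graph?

2

A width-2 tree decomposition is:
Bags: B1 = {1, 2, 3}
Tree: (single bag)
With just one bag of size 3, the width is 3 − 1 = 2, so tw(G) ≤ 2. On the other hand G contains the 3-clique {1, 2, 3}. A clique must lie in a single bag of any decomposition, so no decomposition can have width below 2. The upper and lower bounds meet at 2, so that is the treewidth.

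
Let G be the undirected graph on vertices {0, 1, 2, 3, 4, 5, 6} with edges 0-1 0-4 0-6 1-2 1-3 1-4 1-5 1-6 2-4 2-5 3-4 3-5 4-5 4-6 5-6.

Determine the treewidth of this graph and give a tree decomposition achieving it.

Treewidth 3.
One such decomposition:
Bags: B1 = {1, 4, 5, 6}  B2 = {1, 3, 4, 5}  B3 = {1, 2, 4, 5}  B4 = {0, 1, 4, 6}
Tree: B1–B2, B2–B3, B1–B4

Every bag has size at most 4, so the width is 4 − 1 = 3 and tw(G) ≤ 3. For the lower bound, the 4 vertices {0, 1, 4, 6} are pairwise adjacent, and any tree decomposition puts a clique entirely inside one bag — forcing width ≥ 3. Therefore the treewidth is 3.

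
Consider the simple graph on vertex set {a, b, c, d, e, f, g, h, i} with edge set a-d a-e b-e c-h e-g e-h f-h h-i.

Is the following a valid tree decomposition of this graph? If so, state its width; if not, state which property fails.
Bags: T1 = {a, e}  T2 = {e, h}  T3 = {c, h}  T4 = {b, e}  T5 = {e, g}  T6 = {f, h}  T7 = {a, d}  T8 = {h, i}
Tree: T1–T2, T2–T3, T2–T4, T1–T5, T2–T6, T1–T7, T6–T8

Yes; width 1.

Every vertex of G appears in some bag (union = {a, b, c, d, e, f, g, h, i}); every edge is covered by a bag; and for each vertex v the set of bags containing v is connected in the bag tree. The decomposition is therefore valid. The largest bag has 2 vertices, so the width is 1.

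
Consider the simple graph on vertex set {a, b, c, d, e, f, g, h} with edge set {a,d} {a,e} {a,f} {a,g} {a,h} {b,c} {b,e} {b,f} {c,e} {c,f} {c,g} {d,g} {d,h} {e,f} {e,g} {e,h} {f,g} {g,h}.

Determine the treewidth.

3

A width-3 tree decomposition is:
Bags: B1 = {a, e, f, g}  B2 = {a, e, g, h}  B3 = {c, e, f, g}  B4 = {a, d, g, h}  B5 = {b, c, e, f}
Tree: B1–B2, B1–B3, B2–B4, B3–B5
The largest bag has 4 vertices, giving width 3; this decomposition certifies tw(G) ≤ 3. For the lower bound, the 4 vertices {c, e, f, g} are pairwise adjacent, and any tree decomposition puts a clique entirely inside one bag — forcing width ≥ 3. Hence tw(G) = 3 exactly.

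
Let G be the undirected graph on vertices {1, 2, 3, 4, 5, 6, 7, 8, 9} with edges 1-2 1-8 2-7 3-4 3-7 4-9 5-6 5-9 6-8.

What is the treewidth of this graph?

A width-2 tree decomposition is:
Bags: B1 = {1, 2, 7}  B2 = {1, 3, 7}  B3 = {1, 3, 4}  B4 = {1, 4, 9}  B5 = {1, 5, 9}  B6 = {1, 5, 6}  B7 = {1, 6, 8}
Tree: B1–B2, B2–B3, B3–B4, B4–B5, B5–B6, B6–B7
Every bag has size at most 3, so the width is 3 − 1 = 2 and tw(G) ≤ 2. The edges 1–2–7–3–4–9–5–6–8–1 form a cycle, so G is not a tree and its treewidth is at least 2. The upper and lower bounds meet at 2, so that is the treewidth.

2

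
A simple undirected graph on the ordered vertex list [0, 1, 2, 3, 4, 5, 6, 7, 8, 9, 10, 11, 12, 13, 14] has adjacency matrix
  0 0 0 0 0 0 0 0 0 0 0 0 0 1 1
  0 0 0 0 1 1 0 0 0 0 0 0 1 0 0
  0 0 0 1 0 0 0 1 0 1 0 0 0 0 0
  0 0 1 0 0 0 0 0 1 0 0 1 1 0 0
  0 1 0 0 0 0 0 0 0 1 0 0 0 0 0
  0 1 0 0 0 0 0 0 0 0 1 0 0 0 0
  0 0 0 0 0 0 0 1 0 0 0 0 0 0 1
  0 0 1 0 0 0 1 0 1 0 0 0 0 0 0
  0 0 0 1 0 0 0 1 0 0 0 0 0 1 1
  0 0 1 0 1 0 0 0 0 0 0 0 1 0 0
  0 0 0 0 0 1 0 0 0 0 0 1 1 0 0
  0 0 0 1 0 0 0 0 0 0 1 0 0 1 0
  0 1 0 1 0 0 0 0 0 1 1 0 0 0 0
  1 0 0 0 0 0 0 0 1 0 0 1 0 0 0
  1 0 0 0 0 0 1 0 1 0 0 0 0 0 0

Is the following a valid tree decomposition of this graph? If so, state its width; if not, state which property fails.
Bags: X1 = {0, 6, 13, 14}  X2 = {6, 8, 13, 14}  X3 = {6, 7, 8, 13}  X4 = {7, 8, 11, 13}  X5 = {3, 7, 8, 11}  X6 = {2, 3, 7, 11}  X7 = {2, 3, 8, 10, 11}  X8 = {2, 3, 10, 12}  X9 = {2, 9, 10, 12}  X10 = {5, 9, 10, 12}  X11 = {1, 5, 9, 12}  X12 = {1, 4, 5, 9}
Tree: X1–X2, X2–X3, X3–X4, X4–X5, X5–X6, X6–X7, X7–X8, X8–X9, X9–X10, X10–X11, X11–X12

A tree decomposition must satisfy three properties: every vertex lies in some bag; for every edge, both endpoints lie together in some bag; and for every vertex, the bags containing it form a connected subtree. Here bags containing vertex 8 are not connected in the tree, so the decomposition is invalid.

No — bags containing vertex 8 are not connected in the tree.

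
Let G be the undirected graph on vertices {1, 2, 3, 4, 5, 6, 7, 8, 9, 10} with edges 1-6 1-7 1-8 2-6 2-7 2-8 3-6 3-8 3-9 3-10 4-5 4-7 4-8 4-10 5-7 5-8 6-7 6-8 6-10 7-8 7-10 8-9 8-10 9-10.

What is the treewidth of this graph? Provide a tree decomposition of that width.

The largest bag has 4 vertices, giving width 3; this decomposition certifies tw(G) ≤ 3. On the other hand G contains the 4-clique {3, 8, 9, 10}. A clique must lie in a single bag of any decomposition, so no decomposition can have width below 3. Therefore the treewidth is 3.

Treewidth 3.
Bags: B1 = {4, 7, 8, 10}  B2 = {6, 7, 8, 10}  B3 = {4, 5, 7, 8}  B4 = {2, 6, 7, 8}  B5 = {1, 6, 7, 8}  B6 = {3, 6, 8, 10}  B7 = {3, 8, 9, 10}
Tree: B1–B2, B1–B3, B2–B4, B2–B5, B2–B6, B6–B7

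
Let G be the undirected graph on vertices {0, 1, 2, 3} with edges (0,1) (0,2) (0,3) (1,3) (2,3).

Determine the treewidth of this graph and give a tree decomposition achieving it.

Treewidth 2.
Bags: B1 = {0, 1, 3}  B2 = {0, 2, 3}
Tree: B1–B2

Every bag has size at most 3, so the width is 3 − 1 = 2 and tw(G) ≤ 2. On the other hand G contains the 3-clique {0, 1, 3}. A clique must lie in a single bag of any decomposition, so no decomposition can have width below 2. The upper and lower bounds meet at 2, so that is the treewidth.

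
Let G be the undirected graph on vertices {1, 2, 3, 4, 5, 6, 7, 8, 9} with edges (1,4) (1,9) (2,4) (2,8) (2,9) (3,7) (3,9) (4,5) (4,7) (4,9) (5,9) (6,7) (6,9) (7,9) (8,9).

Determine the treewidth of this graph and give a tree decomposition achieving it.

Treewidth 2.
One such decomposition:
Bags: B1 = {2, 4, 9}  B2 = {4, 7, 9}  B3 = {3, 7, 9}  B4 = {1, 4, 9}  B5 = {4, 5, 9}  B6 = {2, 8, 9}  B7 = {6, 7, 9}
Tree: B1–B2, B2–B3, B1–B4, B1–B5, B1–B6, B3–B7

Each bag holds 3 vertices, so the decomposition has width 2, which upper-bounds the treewidth. For the lower bound, the 3 vertices {2, 8, 9} are pairwise adjacent, and any tree decomposition puts a clique entirely inside one bag — forcing width ≥ 2. The upper and lower bounds meet at 2, so that is the treewidth.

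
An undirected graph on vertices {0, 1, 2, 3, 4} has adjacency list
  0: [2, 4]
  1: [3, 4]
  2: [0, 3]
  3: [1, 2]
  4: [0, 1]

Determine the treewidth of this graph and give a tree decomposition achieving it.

Every bag has size at most 3, so the width is 3 − 1 = 2 and tw(G) ≤ 2. For the lower bound, G contains the cycle 1–3–2–0–4–1, so G is not a forest; only forests have treewidth ≤ 1, hence tw(G) ≥ 2. Hence tw(G) = 2 exactly.

Treewidth 2.
One such decomposition:
Bags: B1 = {1, 2, 3}  B2 = {0, 1, 2}  B3 = {0, 1, 4}
Tree: B1–B2, B2–B3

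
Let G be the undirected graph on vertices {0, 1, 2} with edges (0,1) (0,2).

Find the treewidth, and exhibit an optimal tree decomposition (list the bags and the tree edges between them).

Treewidth 1.
Bags: B1 = {0, 1}  B2 = {0, 2}
Tree: B1–B2

The largest bag has 2 vertices, giving width 1; this decomposition certifies tw(G) ≤ 1. G has an edge, so its treewidth is at least 1. Combining the bounds, tw(G) = 1.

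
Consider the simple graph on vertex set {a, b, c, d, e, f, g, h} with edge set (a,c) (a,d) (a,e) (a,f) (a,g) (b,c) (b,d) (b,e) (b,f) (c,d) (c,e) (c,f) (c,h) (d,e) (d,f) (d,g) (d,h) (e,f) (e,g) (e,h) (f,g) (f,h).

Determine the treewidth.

4

A width-4 tree decomposition is:
Bags: B1 = {a, d, e, f, g}  B2 = {a, c, d, e, f}  B3 = {c, d, e, f, h}  B4 = {b, c, d, e, f}
Tree: B1–B2, B2–B3, B2–B4
Each bag holds 5 vertices, so the decomposition has width 4, which upper-bounds the treewidth. For the lower bound, the 5 vertices {a, d, e, f, g} are pairwise adjacent, and any tree decomposition puts a clique entirely inside one bag — forcing width ≥ 4. Hence tw(G) = 4 exactly.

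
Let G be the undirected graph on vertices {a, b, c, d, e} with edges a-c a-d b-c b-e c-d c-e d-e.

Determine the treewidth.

A width-2 tree decomposition is:
Bags: B1 = {c, d, e}  B2 = {b, c, e}  B3 = {a, c, d}
Tree: B1–B2, B1–B3
Each bag holds 3 vertices, so the decomposition has width 2, which upper-bounds the treewidth. On the other hand G contains the 3-clique {c, d, e}. A clique must lie in a single bag of any decomposition, so no decomposition can have width below 2. Hence tw(G) = 2 exactly.

2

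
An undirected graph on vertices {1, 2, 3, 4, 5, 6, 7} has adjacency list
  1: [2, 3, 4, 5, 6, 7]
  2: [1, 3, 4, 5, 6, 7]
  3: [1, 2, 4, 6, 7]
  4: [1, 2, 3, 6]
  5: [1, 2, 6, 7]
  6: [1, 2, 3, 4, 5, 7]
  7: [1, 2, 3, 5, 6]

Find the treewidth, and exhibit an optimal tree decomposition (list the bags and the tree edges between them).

The largest bag has 5 vertices, giving width 4; this decomposition certifies tw(G) ≤ 4. Conversely, {1, 2, 3, 4, 6} is a clique of size 5, and the vertices of any clique must share a bag in every tree decomposition; so some bag has ≥ 5 vertices and tw(G) ≥ 4. Therefore the treewidth is 4.

Treewidth 4.
Bags: B1 = {1, 2, 3, 4, 6}  B2 = {1, 2, 3, 6, 7}  B3 = {1, 2, 5, 6, 7}
Tree: B1–B2, B2–B3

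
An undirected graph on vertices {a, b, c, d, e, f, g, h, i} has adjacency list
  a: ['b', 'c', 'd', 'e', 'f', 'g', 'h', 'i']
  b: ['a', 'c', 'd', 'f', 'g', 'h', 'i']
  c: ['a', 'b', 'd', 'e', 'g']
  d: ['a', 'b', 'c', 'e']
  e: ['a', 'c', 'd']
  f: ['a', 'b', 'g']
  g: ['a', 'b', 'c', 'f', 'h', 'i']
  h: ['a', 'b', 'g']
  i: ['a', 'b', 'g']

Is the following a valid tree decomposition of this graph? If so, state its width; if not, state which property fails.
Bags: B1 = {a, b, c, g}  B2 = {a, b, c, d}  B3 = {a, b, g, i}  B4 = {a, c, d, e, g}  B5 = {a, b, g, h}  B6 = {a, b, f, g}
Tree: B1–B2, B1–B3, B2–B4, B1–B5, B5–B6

No — bags containing vertex g are not connected in the tree.

A tree decomposition must satisfy three properties: every vertex lies in some bag; for every edge, both endpoints lie together in some bag; and for every vertex, the bags containing it form a connected subtree. Here bags containing vertex g are not connected in the tree, so the decomposition is invalid.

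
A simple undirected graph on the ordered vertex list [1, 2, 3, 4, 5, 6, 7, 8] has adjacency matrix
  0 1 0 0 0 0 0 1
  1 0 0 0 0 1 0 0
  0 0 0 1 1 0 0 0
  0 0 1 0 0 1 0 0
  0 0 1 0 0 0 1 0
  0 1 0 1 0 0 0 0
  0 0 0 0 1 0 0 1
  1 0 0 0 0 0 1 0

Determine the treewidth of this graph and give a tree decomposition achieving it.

The largest bag has 3 vertices, giving width 2; this decomposition certifies tw(G) ≤ 2. Since 6–4–3–5–7–8–1–2–6 is a cycle in G, G is not acyclic. Forests are exactly the graphs of treewidth ≤ 1, so tw(G) ≥ 2. Therefore the treewidth is 2.

Treewidth 2.
One such decomposition:
Bags: B1 = {3, 4, 6}  B2 = {3, 5, 6}  B3 = {5, 6, 7}  B4 = {6, 7, 8}  B5 = {1, 6, 8}  B6 = {1, 2, 6}
Tree: B1–B2, B2–B3, B3–B4, B4–B5, B5–B6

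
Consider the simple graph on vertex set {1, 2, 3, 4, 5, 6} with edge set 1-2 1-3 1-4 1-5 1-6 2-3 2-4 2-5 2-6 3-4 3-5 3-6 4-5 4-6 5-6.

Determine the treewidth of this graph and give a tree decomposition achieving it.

Treewidth 5.
One optimal decomposition is:
Bags: B1 = {1, 2, 3, 4, 5, 6}
Tree: (single bag)

A single bag containing all 6 vertices is trivially a valid decomposition of width 5. Conversely, {1, 2, 3, 4, 5, 6} is a clique of size 6, and the vertices of any clique must share a bag in every tree decomposition; so some bag has ≥ 6 vertices and tw(G) ≥ 5. Therefore the treewidth is 5.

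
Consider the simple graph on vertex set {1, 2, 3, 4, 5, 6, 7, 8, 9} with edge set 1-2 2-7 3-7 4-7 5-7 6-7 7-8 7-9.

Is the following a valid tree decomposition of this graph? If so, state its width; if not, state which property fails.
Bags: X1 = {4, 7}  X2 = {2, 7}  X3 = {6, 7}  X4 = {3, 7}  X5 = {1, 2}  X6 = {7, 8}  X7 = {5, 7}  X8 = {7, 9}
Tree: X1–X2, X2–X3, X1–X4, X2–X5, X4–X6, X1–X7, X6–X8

Yes; width 1.

Every vertex of G appears in some bag (union = {1, 2, 3, 4, 5, 6, 7, 8, 9}); every edge is covered by a bag; and for each vertex v the set of bags containing v is connected in the bag tree. The decomposition is therefore valid. The largest bag has 2 vertices, so the width is 1.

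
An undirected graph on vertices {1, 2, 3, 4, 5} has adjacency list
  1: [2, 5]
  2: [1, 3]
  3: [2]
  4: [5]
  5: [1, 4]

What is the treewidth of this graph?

1

A width-1 tree decomposition is:
Bags: B1 = {4, 5}  B2 = {1, 5}  B3 = {1, 2}  B4 = {2, 3}
Tree: B1–B2, B2–B3, B3–B4
Every bag has size at most 2, so the width is 2 − 1 = 1 and tw(G) ≤ 1. G has an edge, so its treewidth is at least 1. The upper and lower bounds meet at 1, so that is the treewidth.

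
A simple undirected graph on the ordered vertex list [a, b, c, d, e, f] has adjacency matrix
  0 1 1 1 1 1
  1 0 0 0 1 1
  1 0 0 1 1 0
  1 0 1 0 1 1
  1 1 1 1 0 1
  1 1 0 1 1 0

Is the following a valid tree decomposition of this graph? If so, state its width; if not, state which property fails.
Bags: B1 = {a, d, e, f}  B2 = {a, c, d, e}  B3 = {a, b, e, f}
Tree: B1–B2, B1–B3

Yes; width 3.

Checking the three conditions: (i) the bags cover all of {a, b, c, d, e, f}; (ii) for each edge, some bag contains both endpoints; (iii) the bags containing any fixed vertex form a subtree. All hold, so the decomposition is valid with width 4 − 1 = 3.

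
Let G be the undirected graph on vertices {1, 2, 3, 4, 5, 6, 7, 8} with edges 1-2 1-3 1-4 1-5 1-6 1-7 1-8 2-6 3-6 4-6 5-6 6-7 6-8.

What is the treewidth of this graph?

A width-2 tree decomposition is:
Bags: B1 = {1, 5, 6}  B2 = {1, 6, 8}  B3 = {1, 2, 6}  B4 = {1, 4, 6}  B5 = {1, 6, 7}  B6 = {1, 3, 6}
Tree: B1–B2, B2–B3, B1–B4, B2–B5, B2–B6
Every bag has size at most 3, so the width is 3 − 1 = 2 and tw(G) ≤ 2. On the other hand G contains the 3-clique {1, 2, 6}. A clique must lie in a single bag of any decomposition, so no decomposition can have width below 2. The upper and lower bounds meet at 2, so that is the treewidth.

2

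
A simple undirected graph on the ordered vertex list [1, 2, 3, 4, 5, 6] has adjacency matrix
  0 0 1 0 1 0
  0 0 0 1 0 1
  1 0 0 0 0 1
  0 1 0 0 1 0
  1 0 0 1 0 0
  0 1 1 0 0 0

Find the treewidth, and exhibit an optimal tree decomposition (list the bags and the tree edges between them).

Every bag has size at most 3, so the width is 3 − 1 = 2 and tw(G) ≤ 2. For the lower bound, G contains the cycle 4–5–1–3–6–2–4, so G is not a forest; only forests have treewidth ≤ 1, hence tw(G) ≥ 2. Hence tw(G) = 2 exactly.

Treewidth 2.
One such decomposition:
Bags: B1 = {1, 4, 5}  B2 = {1, 3, 4}  B3 = {3, 4, 6}  B4 = {2, 4, 6}
Tree: B1–B2, B2–B3, B3–B4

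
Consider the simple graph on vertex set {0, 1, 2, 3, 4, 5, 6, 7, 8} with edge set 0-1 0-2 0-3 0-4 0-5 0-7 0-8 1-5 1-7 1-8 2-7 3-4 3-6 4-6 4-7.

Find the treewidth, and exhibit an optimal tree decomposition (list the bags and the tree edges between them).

Treewidth 2.
One optimal decomposition is:
Bags: B1 = {0, 1, 7}  B2 = {0, 4, 7}  B3 = {0, 3, 4}  B4 = {3, 4, 6}  B5 = {0, 1, 8}  B6 = {0, 2, 7}  B7 = {0, 1, 5}
Tree: B1–B2, B2–B3, B3–B4, B1–B5, B2–B6, B1–B7

Each bag holds 3 vertices, so the decomposition has width 2, which upper-bounds the treewidth. Conversely, {0, 1, 8} is a clique of size 3, and the vertices of any clique must share a bag in every tree decomposition; so some bag has ≥ 3 vertices and tw(G) ≥ 2. The upper and lower bounds meet at 2, so that is the treewidth.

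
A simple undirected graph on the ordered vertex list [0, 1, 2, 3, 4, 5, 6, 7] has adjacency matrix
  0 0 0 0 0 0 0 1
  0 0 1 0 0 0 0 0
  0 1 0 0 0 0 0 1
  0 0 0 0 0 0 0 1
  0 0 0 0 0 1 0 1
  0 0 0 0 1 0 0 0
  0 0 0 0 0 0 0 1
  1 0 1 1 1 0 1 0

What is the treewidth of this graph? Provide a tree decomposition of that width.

Each bag holds 2 vertices, so the decomposition has width 1, which upper-bounds the treewidth. Any graph with an edge has treewidth ≥ 1, and G has the edge 7–3. Hence tw(G) = 1 exactly.

Treewidth 1.
Bags: B1 = {3, 7}  B2 = {6, 7}  B3 = {0, 7}  B4 = {4, 7}  B5 = {2, 7}  B6 = {1, 2}  B7 = {4, 5}
Tree: B1–B2, B1–B3, B2–B4, B1–B5, B5–B6, B4–B7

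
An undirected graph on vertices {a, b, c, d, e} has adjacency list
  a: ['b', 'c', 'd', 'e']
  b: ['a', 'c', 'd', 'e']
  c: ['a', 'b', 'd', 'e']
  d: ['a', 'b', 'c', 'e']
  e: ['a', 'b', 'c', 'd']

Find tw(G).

A width-4 tree decomposition is:
Bags: B1 = {a, b, c, d, e}
Tree: (single bag)
With just one bag of size 5, the width is 5 − 1 = 4, so tw(G) ≤ 4. On the other hand G contains the 5-clique {a, b, c, d, e}. A clique must lie in a single bag of any decomposition, so no decomposition can have width below 4. Combining the bounds, tw(G) = 4.

4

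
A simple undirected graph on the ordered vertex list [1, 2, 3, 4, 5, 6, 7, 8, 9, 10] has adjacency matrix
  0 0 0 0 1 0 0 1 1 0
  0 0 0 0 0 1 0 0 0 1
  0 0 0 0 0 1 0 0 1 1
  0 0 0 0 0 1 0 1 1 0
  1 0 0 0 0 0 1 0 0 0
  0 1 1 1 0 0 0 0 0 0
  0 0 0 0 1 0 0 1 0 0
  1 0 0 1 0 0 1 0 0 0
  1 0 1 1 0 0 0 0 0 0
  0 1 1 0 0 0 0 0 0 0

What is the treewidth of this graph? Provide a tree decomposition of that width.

Treewidth 2.
Bags: B1 = {2, 3, 10}  B2 = {2, 3, 6}  B3 = {3, 6, 9}  B4 = {4, 6, 9}  B5 = {1, 4, 9}  B6 = {1, 4, 8}  B7 = {1, 5, 8}  B8 = {5, 7, 8}
Tree: B1–B2, B2–B3, B3–B4, B4–B5, B5–B6, B6–B7, B7–B8

The largest bag has 3 vertices, giving width 2; this decomposition certifies tw(G) ≤ 2. Since 10–2–6–3–10 is a cycle in G, G is not acyclic. Forests are exactly the graphs of treewidth ≤ 1, so tw(G) ≥ 2. The upper and lower bounds meet at 2, so that is the treewidth.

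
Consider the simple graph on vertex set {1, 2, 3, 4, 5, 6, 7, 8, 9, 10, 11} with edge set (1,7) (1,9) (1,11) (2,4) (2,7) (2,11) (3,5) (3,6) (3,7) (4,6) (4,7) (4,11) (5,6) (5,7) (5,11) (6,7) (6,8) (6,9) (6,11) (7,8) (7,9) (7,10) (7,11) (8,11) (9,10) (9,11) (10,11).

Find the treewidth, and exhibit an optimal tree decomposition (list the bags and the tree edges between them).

Every bag has size at most 4, so the width is 4 − 1 = 3 and tw(G) ≤ 3. Conversely, {1, 7, 9, 11} is a clique of size 4, and the vertices of any clique must share a bag in every tree decomposition; so some bag has ≥ 4 vertices and tw(G) ≥ 3. Therefore the treewidth is 3.

Treewidth 3.
One such decomposition:
Bags: B1 = {5, 6, 7, 11}  B2 = {6, 7, 9, 11}  B3 = {4, 6, 7, 11}  B4 = {2, 4, 7, 11}  B5 = {6, 7, 8, 11}  B6 = {1, 7, 9, 11}  B7 = {7, 9, 10, 11}  B8 = {3, 5, 6, 7}
Tree: B1–B2, B2–B3, B3–B4, B3–B5, B2–B6, B6–B7, B1–B8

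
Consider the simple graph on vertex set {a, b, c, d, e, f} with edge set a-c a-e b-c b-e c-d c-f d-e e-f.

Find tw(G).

A width-2 tree decomposition is:
Bags: B1 = {b, c, e}  B2 = {c, d, e}  B3 = {c, e, f}  B4 = {a, c, e}
Tree: B1–B2, B2–B3, B3–B4
The largest bag has 3 vertices, giving width 2; this decomposition certifies tw(G) ≤ 2. The edges b–e–d–c–b form a cycle, so G is not a tree and its treewidth is at least 2. Hence tw(G) = 2 exactly.

2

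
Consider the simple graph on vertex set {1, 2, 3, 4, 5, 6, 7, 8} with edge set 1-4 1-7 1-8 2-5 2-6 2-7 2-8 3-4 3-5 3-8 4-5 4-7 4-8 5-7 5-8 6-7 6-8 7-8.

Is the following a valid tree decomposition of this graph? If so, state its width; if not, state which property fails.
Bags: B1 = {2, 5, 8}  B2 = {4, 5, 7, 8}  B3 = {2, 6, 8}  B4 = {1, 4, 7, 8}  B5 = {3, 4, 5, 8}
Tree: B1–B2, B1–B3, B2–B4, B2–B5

No — edge (7,2) lies in no bag.

A tree decomposition must satisfy three properties: every vertex lies in some bag; for every edge, both endpoints lie together in some bag; and for every vertex, the bags containing it form a connected subtree. Here edge (7,2) lies in no bag, so the decomposition is invalid.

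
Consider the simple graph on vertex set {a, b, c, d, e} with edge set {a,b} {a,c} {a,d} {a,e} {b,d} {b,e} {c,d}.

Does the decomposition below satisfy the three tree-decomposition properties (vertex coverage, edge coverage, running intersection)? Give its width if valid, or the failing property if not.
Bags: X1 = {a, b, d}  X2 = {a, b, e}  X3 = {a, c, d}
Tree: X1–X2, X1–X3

Checking the three conditions: (i) the bags cover all of {a, b, c, d, e}; (ii) for each edge, some bag contains both endpoints; (iii) the bags containing any fixed vertex form a subtree. All hold, so the decomposition is valid with width 3 − 1 = 2.

Yes; width 2.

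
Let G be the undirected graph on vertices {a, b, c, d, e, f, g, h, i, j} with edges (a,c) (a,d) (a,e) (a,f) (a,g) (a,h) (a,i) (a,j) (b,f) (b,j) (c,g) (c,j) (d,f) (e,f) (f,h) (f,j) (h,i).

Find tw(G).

2

A width-2 tree decomposition is:
Bags: B1 = {a, d, f}  B2 = {a, f, h}  B3 = {a, h, i}  B4 = {a, e, f}  B5 = {a, f, j}  B6 = {a, c, j}  B7 = {a, c, g}  B8 = {b, f, j}
Tree: B1–B2, B2–B3, B1–B4, B1–B5, B5–B6, B6–B7, B5–B8
The largest bag has 3 vertices, giving width 2; this decomposition certifies tw(G) ≤ 2. For the lower bound, the 3 vertices {a, c, g} are pairwise adjacent, and any tree decomposition puts a clique entirely inside one bag — forcing width ≥ 2. Combining the bounds, tw(G) = 2.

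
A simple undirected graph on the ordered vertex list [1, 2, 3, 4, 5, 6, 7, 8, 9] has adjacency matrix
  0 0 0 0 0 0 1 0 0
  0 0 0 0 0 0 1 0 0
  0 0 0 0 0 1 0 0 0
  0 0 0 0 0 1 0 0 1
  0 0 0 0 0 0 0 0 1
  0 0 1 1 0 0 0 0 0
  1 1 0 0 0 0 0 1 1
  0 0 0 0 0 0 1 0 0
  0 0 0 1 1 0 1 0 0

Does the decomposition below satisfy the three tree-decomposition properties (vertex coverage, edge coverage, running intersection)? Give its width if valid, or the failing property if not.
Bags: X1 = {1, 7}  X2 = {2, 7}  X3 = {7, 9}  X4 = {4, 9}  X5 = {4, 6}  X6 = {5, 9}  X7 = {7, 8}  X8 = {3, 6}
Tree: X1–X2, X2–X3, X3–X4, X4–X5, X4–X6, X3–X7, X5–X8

Vertex coverage: the bags together contain {1, 2, 3, 4, 5, 6, 7, 8, 9}, the full vertex set. Edge coverage: each edge of G has both endpoints in at least one bag. Running intersection: for every vertex, the bags containing it form a connected subtree. All three properties hold, so this is a valid tree decomposition of width max|bag| − 1 = 1, and hence tw(G) ≤ 1.

Yes; width 1.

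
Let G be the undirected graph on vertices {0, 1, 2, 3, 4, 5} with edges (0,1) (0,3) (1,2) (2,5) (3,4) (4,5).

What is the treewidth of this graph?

2

A width-2 tree decomposition is:
Bags: B1 = {2, 4, 5}  B2 = {1, 2, 4}  B3 = {0, 1, 4}  B4 = {0, 3, 4}
Tree: B1–B2, B2–B3, B3–B4
Each bag holds 3 vertices, so the decomposition has width 2, which upper-bounds the treewidth. The edges 4–5–2–1–0–3–4 form a cycle, so G is not a tree and its treewidth is at least 2. Hence tw(G) = 2 exactly.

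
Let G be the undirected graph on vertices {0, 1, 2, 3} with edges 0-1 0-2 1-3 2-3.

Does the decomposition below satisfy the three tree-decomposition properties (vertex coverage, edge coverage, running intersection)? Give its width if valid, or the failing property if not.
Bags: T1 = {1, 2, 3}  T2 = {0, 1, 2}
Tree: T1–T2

Yes; width 2.

Vertex coverage: the bags together contain {0, 1, 2, 3}, the full vertex set. Edge coverage: each edge of G has both endpoints in at least one bag. Running intersection: for every vertex, the bags containing it form a connected subtree. All three properties hold, so this is a valid tree decomposition of width max|bag| − 1 = 2, and hence tw(G) ≤ 2.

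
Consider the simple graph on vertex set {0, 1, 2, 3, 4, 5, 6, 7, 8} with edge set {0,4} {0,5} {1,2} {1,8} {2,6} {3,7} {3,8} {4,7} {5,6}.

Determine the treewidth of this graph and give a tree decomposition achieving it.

Each bag holds 3 vertices, so the decomposition has width 2, which upper-bounds the treewidth. For the lower bound, G contains the cycle 3–7–4–0–5–6–2–1–8–3, so G is not a forest; only forests have treewidth ≤ 1, hence tw(G) ≥ 2. Therefore the treewidth is 2.

Treewidth 2.
One such decomposition:
Bags: B1 = {3, 4, 7}  B2 = {0, 3, 4}  B3 = {0, 3, 5}  B4 = {3, 5, 6}  B5 = {2, 3, 6}  B6 = {1, 2, 3}  B7 = {1, 3, 8}
Tree: B1–B2, B2–B3, B3–B4, B4–B5, B5–B6, B6–B7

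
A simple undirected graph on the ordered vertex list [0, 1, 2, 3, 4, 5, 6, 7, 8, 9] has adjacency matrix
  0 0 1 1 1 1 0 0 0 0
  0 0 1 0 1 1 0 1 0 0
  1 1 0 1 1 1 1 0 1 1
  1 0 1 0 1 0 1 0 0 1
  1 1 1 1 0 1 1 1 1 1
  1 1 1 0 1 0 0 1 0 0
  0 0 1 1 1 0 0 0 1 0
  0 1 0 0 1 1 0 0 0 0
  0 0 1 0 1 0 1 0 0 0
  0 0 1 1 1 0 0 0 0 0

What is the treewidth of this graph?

A width-3 tree decomposition is:
Bags: B1 = {0, 2, 3, 4}  B2 = {2, 3, 4, 9}  B3 = {0, 2, 4, 5}  B4 = {1, 2, 4, 5}  B5 = {2, 3, 4, 6}  B6 = {2, 4, 6, 8}  B7 = {1, 4, 5, 7}
Tree: B1–B2, B1–B3, B3–B4, B1–B5, B5–B6, B4–B7
Each bag holds 4 vertices, so the decomposition has width 3, which upper-bounds the treewidth. On the other hand G contains the 4-clique {2, 4, 6, 8}. A clique must lie in a single bag of any decomposition, so no decomposition can have width below 3. Combining the bounds, tw(G) = 3.

3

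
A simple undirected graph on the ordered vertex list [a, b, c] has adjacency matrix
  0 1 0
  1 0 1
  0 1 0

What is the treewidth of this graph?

1

A width-1 tree decomposition is:
Bags: B1 = {a, b}  B2 = {b, c}
Tree: B1–B2
Every bag has size at most 2, so the width is 2 − 1 = 1 and tw(G) ≤ 1. G has an edge, so its treewidth is at least 1. Hence tw(G) = 1 exactly.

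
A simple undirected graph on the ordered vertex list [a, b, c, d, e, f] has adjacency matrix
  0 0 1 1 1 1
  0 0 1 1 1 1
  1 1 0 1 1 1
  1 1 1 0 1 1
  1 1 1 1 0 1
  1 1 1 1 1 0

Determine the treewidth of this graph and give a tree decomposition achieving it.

Each bag holds 5 vertices, so the decomposition has width 4, which upper-bounds the treewidth. Conversely, {a, c, d, e, f} is a clique of size 5, and the vertices of any clique must share a bag in every tree decomposition; so some bag has ≥ 5 vertices and tw(G) ≥ 4. Combining the bounds, tw(G) = 4.

Treewidth 4.
One such decomposition:
Bags: B1 = {a, c, d, e, f}  B2 = {b, c, d, e, f}
Tree: B1–B2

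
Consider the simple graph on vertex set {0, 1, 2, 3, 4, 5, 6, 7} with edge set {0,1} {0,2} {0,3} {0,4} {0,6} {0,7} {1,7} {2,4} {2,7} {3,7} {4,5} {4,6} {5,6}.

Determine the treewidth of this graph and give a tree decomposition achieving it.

Each bag holds 3 vertices, so the decomposition has width 2, which upper-bounds the treewidth. On the other hand G contains the 3-clique {0, 2, 4}. A clique must lie in a single bag of any decomposition, so no decomposition can have width below 2. Therefore the treewidth is 2.

Treewidth 2.
One such decomposition:
Bags: B1 = {0, 2, 7}  B2 = {0, 2, 4}  B3 = {0, 3, 7}  B4 = {0, 1, 7}  B5 = {0, 4, 6}  B6 = {4, 5, 6}
Tree: B1–B2, B1–B3, B3–B4, B2–B5, B5–B6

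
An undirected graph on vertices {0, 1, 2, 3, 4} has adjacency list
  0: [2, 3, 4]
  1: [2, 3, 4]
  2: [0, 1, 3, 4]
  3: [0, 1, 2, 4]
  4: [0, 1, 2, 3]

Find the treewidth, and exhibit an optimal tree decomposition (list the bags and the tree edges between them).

Treewidth 3.
Bags: B1 = {0, 2, 3, 4}  B2 = {1, 2, 3, 4}
Tree: B1–B2

Each bag holds 4 vertices, so the decomposition has width 3, which upper-bounds the treewidth. On the other hand G contains the 4-clique {0, 2, 3, 4}. A clique must lie in a single bag of any decomposition, so no decomposition can have width below 3. Combining the bounds, tw(G) = 3.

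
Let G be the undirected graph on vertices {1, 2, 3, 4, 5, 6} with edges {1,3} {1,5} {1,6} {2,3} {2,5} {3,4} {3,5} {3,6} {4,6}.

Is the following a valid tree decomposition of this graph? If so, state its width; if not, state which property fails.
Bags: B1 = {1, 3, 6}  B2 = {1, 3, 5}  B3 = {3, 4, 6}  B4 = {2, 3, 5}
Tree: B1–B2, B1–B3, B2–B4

Vertex coverage: the bags together contain {1, 2, 3, 4, 5, 6}, the full vertex set. Edge coverage: each edge of G has both endpoints in at least one bag. Running intersection: for every vertex, the bags containing it form a connected subtree. All three properties hold, so this is a valid tree decomposition of width max|bag| − 1 = 2, and hence tw(G) ≤ 2.

Yes; width 2.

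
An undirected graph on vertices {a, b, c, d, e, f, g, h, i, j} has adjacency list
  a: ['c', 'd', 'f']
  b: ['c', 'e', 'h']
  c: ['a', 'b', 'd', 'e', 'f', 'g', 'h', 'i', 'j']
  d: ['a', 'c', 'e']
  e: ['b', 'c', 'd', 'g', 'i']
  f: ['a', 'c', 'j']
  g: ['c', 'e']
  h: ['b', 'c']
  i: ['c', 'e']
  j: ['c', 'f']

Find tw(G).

2

A width-2 tree decomposition is:
Bags: B1 = {a, c, d}  B2 = {c, d, e}  B3 = {a, c, f}  B4 = {c, e, g}  B5 = {b, c, e}  B6 = {b, c, h}  B7 = {c, f, j}  B8 = {c, e, i}
Tree: B1–B2, B1–B3, B2–B4, B2–B5, B5–B6, B3–B7, B4–B8
Every bag has size at most 3, so the width is 3 − 1 = 2 and tw(G) ≤ 2. On the other hand G contains the 3-clique {c, f, j}. A clique must lie in a single bag of any decomposition, so no decomposition can have width below 2. Hence tw(G) = 2 exactly.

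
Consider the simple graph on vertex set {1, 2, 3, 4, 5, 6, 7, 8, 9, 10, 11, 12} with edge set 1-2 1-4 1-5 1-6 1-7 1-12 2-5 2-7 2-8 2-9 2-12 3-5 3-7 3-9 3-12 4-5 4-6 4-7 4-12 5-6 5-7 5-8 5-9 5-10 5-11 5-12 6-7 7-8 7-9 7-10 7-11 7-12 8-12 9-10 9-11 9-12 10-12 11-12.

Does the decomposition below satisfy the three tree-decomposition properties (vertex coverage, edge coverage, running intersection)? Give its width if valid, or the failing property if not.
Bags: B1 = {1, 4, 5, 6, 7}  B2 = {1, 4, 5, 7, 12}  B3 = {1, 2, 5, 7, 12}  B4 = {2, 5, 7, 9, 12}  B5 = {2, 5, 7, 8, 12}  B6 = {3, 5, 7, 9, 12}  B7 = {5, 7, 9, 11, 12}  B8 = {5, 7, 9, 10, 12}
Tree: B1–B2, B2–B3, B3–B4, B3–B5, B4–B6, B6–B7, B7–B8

Checking the three conditions: (i) the bags cover all of {1, 2, 3, 4, 5, 6, 7, 8, 9, 10, 11, 12}; (ii) for each edge, some bag contains both endpoints; (iii) the bags containing any fixed vertex form a subtree. All hold, so the decomposition is valid with width 5 − 1 = 4.

Yes; width 4.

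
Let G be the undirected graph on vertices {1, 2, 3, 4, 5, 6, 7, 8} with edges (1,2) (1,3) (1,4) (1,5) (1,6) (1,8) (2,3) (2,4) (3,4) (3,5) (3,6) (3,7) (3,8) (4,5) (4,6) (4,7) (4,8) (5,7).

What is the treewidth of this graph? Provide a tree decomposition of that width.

The largest bag has 4 vertices, giving width 3; this decomposition certifies tw(G) ≤ 3. For the lower bound, the 4 vertices {1, 3, 4, 8} are pairwise adjacent, and any tree decomposition puts a clique entirely inside one bag — forcing width ≥ 3. Hence tw(G) = 3 exactly.

Treewidth 3.
One optimal decomposition is:
Bags: B1 = {1, 3, 4, 8}  B2 = {1, 3, 4, 5}  B3 = {1, 3, 4, 6}  B4 = {3, 4, 5, 7}  B5 = {1, 2, 3, 4}
Tree: B1–B2, B2–B3, B2–B4, B2–B5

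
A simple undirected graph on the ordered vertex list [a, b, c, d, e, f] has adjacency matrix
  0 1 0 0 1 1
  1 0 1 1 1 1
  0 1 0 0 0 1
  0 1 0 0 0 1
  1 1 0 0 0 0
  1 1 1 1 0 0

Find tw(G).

2

A width-2 tree decomposition is:
Bags: B1 = {b, d, f}  B2 = {a, b, f}  B3 = {b, c, f}  B4 = {a, b, e}
Tree: B1–B2, B1–B3, B2–B4
Every bag has size at most 3, so the width is 3 − 1 = 2 and tw(G) ≤ 2. For the lower bound, the 3 vertices {a, b, e} are pairwise adjacent, and any tree decomposition puts a clique entirely inside one bag — forcing width ≥ 2. Therefore the treewidth is 2.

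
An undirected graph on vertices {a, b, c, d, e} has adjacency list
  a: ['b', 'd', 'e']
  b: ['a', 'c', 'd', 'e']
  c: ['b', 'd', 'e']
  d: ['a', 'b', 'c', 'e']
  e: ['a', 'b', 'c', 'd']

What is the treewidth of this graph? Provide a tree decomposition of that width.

Each bag holds 4 vertices, so the decomposition has width 3, which upper-bounds the treewidth. Conversely, {b, c, d, e} is a clique of size 4, and the vertices of any clique must share a bag in every tree decomposition; so some bag has ≥ 4 vertices and tw(G) ≥ 3. Hence tw(G) = 3 exactly.

Treewidth 3.
One optimal decomposition is:
Bags: B1 = {a, b, d, e}  B2 = {b, c, d, e}
Tree: B1–B2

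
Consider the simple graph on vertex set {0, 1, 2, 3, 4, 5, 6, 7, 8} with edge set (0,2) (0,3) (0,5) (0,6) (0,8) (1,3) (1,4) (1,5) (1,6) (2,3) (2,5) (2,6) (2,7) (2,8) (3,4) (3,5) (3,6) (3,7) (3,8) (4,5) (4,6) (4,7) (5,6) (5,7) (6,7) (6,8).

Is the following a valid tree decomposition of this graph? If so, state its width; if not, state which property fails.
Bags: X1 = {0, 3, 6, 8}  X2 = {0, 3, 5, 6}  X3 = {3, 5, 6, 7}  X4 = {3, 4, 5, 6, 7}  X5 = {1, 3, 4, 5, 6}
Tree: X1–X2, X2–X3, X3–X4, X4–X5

A tree decomposition must satisfy three properties: every vertex lies in some bag; for every edge, both endpoints lie together in some bag; and for every vertex, the bags containing it form a connected subtree. Here vertex 2 appears in no bag, so the decomposition is invalid.

No — vertex 2 appears in no bag.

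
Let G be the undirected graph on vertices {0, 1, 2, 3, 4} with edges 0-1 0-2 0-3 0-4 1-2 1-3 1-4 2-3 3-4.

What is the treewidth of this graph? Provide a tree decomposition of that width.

The largest bag has 4 vertices, giving width 3; this decomposition certifies tw(G) ≤ 3. For the lower bound, the 4 vertices {0, 1, 2, 3} are pairwise adjacent, and any tree decomposition puts a clique entirely inside one bag — forcing width ≥ 3. Therefore the treewidth is 3.

Treewidth 3.
One such decomposition:
Bags: B1 = {0, 1, 3, 4}  B2 = {0, 1, 2, 3}
Tree: B1–B2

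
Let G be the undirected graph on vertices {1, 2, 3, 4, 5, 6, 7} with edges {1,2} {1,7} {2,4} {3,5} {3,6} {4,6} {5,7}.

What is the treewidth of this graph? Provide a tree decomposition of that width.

Treewidth 2.
Bags: B1 = {1, 5, 7}  B2 = {1, 3, 5}  B3 = {1, 3, 6}  B4 = {1, 4, 6}  B5 = {1, 2, 4}
Tree: B1–B2, B2–B3, B3–B4, B4–B5

Every bag has size at most 3, so the width is 3 − 1 = 2 and tw(G) ≤ 2. For the lower bound, G contains the cycle 1–7–5–3–6–4–2–1, so G is not a forest; only forests have treewidth ≤ 1, hence tw(G) ≥ 2. The upper and lower bounds meet at 2, so that is the treewidth.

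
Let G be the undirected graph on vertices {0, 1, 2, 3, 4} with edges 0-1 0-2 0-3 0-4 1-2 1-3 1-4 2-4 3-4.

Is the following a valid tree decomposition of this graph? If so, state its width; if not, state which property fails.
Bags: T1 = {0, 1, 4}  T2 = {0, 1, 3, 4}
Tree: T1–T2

No — vertex 2 appears in no bag.

A tree decomposition must satisfy three properties: every vertex lies in some bag; for every edge, both endpoints lie together in some bag; and for every vertex, the bags containing it form a connected subtree. Here vertex 2 appears in no bag, so the decomposition is invalid.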